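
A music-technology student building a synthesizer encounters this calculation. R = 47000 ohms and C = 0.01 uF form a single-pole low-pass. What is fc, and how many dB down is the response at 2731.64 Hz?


Step 1 — cutoff frequency:
fc = 1 / (2*pi*R*C)
C = 0.01 uF = 1e-08 F
fc = 1 / (2*pi*47000*1e-08)
   = 338.628 Hz

Step 2 — magnitude at f = 2731.64 Hz:
|H(f)| = 1 / sqrt(1 + (f/fc)^2)
f/fc = 2731.64 / 338.628 = 8.066787
|H| = 1 / sqrt(1 + 65.073053) = 0.1230234
|H|_dB = 20*log10(0.1230234) = -18.2 dB

fc = 338.628 Hz; |H(2731.64 Hz)| = -18.2 dB


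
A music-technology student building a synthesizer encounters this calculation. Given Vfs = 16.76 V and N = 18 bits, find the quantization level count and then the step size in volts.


Step 1 — number of quantization levels:
L = 2^N = 2^18 = 262144

Step 2 — LSB step size:
delta = Vfs / L
      = 16.76 / 262144
      = 6.393e-05 V

Levels = 262144; step size = 6.393e-05 V


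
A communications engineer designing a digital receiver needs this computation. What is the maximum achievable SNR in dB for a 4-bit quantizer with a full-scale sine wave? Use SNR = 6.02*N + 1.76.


Theoretical SNR for a full-scale sinusoid:
SNR = 6.02 * N + 1.76
    = 6.02 * 4 + 1.76
    = 24.08 + 1.76
    = 25.84 dB

25.84 dB


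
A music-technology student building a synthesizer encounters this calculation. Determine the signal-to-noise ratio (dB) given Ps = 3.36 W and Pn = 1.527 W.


SNR in decibels:
SNR = 10 * log10(Ps / Pn)
    = 10 * log10(3.36 / 1.527)
    = 10 * log10(2.2004)
    = 10 * 0.3425
    = 3.43 dB

3.43 dB


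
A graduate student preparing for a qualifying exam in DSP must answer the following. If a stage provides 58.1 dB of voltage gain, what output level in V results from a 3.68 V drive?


Output voltage from dB gain:
V_out = V_in * 10^(gain_dB / 20)
      = 3.68 * 10^(58.1 / 20)
      = 3.68 * 803.526122
      = 2956.9761 V

2956.9761 V


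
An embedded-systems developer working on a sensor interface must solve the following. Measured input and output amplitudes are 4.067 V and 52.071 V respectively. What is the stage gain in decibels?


Voltage gain in dB:
G = 20 * log10(Vout / Vin)
  = 20 * log10(52.071 / 4.067)
  = 20 * log10(12.803295)
  = 20 * 1.107322
  = 22.15 dB

22.15 dB


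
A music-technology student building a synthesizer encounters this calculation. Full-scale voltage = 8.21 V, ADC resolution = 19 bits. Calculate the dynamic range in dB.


Dynamic range from full-scale to LSB:
V_min = V_max / 2^bits = 8.21 / 2^19
DR = 20 * log10(V_max / V_min)
   = 20 * log10(2^19)
   = 20 * 19 * log10(2)
   = 114.39 dB

114.39 dB


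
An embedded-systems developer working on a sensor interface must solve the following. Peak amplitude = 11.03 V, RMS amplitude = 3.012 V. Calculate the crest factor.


Crest factor is the ratio of peak to RMS:
CF = V_peak / V_rms
   = 11.03 / 3.012
   = 3.662

3.662


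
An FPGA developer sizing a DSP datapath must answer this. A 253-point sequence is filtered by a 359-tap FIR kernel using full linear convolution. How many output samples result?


Linear convolution output length:
L = N + M - 1
  = 253 + 359 - 1
  = 611 samples

611


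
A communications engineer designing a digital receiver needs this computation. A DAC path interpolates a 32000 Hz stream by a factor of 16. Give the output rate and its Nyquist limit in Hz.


Step 1 — output sample rate after interpolation by L:
fs_out = L * fs_in = 16 * 32000 = 512000 Hz

Step 2 — Nyquist frequency of the output stream:
f_Nyq = fs_out / 2 = 512000 / 2 = 256000.0 Hz

fs_out = 512000 Hz; f_Nyquist = 256000.0 Hz


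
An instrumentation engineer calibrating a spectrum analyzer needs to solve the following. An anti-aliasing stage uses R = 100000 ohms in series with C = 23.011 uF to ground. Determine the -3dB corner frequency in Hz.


Cutoff frequency of a first-order RC filter:
fc = 1 / (2 * pi * R * C)
C = 23.011 uF = 2.3011e-05 F
fc = 1 / (2 * pi * 100000 * 2.3011e-05)
   = 1 / 14.458237710351
   = 0.069165 Hz

0.069165 Hz


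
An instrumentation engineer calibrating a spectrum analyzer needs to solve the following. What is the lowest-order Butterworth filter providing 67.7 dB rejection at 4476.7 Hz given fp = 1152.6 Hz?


Butterworth filter order formula:
n = log10(10^(A/10) - 1) / (2 * log10(f_stop/f_pass))
10^(67.7/10) - 1 = 5888435.5536
f_stop/f_pass = 4476.7 / 1152.6 = 3.884
n = 5.7443 -> ceil = 6

6


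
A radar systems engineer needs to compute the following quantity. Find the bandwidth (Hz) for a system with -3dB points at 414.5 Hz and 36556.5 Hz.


Bandwidth is the difference of -3dB frequencies:
BW = f_high - f_low
   = 36556.5 - 414.5
   = 36142.0 Hz

36142.0 Hz


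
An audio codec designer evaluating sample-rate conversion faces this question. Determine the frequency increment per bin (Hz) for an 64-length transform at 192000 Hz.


DFT frequency resolution:
df = fs / N
   = 192000 / 64
   = 3000.0 Hz

3000.0 Hz


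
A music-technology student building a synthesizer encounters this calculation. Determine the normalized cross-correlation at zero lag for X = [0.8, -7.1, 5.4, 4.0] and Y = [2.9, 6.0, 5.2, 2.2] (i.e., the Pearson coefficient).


Pearson correlation coefficient (population):
r = cov(X,Y) / (std(X) * std(Y))
Mean X = 0.775, Mean Y = 4.075
Cov(X,Y) = -4.008125
Std(X) = 4.842714, Std(Y) = 1.570629
r = -0.527

-0.527


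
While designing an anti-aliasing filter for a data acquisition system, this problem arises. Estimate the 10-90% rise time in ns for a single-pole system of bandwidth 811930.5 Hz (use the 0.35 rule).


Rise time from bandwidth relationship:
tr = 0.35 / BW
   = 0.35 / 811930.5
   = 4.310713786e-07 s
   = 431.0714 ns

431.0714 ns


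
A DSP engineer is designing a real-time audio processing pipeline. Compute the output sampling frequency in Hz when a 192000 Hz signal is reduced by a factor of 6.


Decimation reduces the sample rate:
fs_out = fs_in / M
       = 192000 / 6
       = 32000.0 Hz

32000.0 Hz


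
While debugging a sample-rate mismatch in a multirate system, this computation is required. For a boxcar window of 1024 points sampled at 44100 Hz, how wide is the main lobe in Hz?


Main lobe width for a rectangular window:
Width = 2 * fs / N
      = 2 * 44100 / 1024
      = 88200 / 1024
      = 86.133 Hz

86.133 Hz


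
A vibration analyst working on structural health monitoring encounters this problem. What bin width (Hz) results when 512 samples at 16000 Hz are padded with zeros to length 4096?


Frequency resolution after zero-padding:
N_padded = 512 * 8 = 4096
df = fs / N_padded
   = 16000 / 4096
   = 3.9062 Hz

3.9062 Hz


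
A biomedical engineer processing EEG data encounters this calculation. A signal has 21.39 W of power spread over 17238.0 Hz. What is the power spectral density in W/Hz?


Power spectral density:
PSD = P / BW
    = 21.39 / 17238.0
    = 0.00124086 W/Hz

0.00124086 W/Hz


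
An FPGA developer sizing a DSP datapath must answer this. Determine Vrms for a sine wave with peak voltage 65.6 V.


RMS voltage for a sinusoidal waveform:
V_rms = V_peak / sqrt(2)
      = 65.6 / 1.414214
      = 46.386 V

46.386 V


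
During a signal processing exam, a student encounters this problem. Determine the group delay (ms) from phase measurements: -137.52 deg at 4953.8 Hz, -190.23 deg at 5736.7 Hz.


Group delay from phase difference:
tau = -d(phi)/d(omega)
d(phi) = -52.71 deg = -0.919963 rad
d(omega) = 2*pi*(5736.7 - 4953.8) = 4919.1058 rad/s
tau = -(-0.919963) / 4919.1058
    = 0.187 ms

0.187 ms


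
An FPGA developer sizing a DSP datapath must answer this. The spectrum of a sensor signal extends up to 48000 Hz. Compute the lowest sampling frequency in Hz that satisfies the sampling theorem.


The Nyquist rate is twice the maximum frequency component.
fs_min = 2 * fmax
      = 2 * 48000
      = 96000 Hz

96000


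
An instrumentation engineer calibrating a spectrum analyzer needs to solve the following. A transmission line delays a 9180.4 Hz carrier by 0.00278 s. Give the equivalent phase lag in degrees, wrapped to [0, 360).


Phase shift from frequency and time delay:
phi = 360 * f * t_delay
    = 360 * 9180.4 * 0.00278
    = 9187.74 degrees
    mod 360 = 187.74 degrees

187.74 degrees


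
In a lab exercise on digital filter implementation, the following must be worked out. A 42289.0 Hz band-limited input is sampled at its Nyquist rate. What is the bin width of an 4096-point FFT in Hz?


Step 1 — Nyquist sampling rate:
fs = 2 * fmax = 2 * 42289.0 = 84578.0 Hz

Step 2 — DFT bin spacing:
df = fs / N = 84578.0 / 4096 = 20.6489 Hz

20.6489 Hz


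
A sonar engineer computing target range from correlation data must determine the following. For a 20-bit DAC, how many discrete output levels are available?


Number of quantization levels = 2^N
= 2^20
= 1048576

1048576


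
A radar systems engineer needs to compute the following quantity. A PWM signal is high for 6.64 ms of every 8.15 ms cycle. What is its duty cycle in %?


Duty cycle as a percentage:
DC = (t_on / T) * 100
   = (6.64 / 8.15) * 100
   = 0.814724 * 100
   = 81.47 %

81.47 %


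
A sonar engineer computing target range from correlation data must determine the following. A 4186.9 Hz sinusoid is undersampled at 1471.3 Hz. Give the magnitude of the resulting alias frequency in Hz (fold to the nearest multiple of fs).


Compute the nearest integer multiple of fs to the signal:
n = round(4186.9 / 1471.3) = 3
f_alias = |4186.9 - 3 * 1471.3|
        = |4186.9 - 4413.9|
        = 227.0 Hz

227.0


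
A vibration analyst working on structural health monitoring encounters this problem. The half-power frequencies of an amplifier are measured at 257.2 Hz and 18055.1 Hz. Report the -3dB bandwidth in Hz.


Bandwidth is the difference of -3dB frequencies:
BW = f_high - f_low
   = 18055.1 - 257.2
   = 17797.9 Hz

17797.9 Hz


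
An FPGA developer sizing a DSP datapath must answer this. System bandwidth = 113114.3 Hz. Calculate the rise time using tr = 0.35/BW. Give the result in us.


Rise time from bandwidth relationship:
tr = 0.35 / BW
   = 0.35 / 113114.3
   = 3.09421532e-06 s
   = 3.0942 us

3.0942 us


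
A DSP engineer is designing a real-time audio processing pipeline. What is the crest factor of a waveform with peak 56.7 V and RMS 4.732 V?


Crest factor is the ratio of peak to RMS:
CF = V_peak / V_rms
   = 56.7 / 4.732
   = 11.9822

11.9822


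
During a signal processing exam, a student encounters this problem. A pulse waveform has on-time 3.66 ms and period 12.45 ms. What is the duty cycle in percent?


Duty cycle as a percentage:
DC = (t_on / T) * 100
   = (3.66 / 12.45) * 100
   = 0.293976 * 100
   = 29.4 %

29.4 %


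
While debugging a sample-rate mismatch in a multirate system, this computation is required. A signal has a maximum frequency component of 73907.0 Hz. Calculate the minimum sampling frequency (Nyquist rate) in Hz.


The Nyquist rate is twice the maximum frequency component.
fs_min = 2 * fmax
      = 2 * 73907.0
      = 147814.0 Hz

147814.0


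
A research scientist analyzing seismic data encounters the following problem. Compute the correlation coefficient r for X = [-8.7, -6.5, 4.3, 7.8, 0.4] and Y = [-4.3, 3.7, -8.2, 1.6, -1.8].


Pearson correlation coefficient (population):
r = cov(X,Y) / (std(X) * std(Y))
Mean X = -0.54, Mean Y = -1.8
Cov(X,Y) = -3.0
Std(X) = 6.260543, Std(Y) = 4.219479
r = -0.1136

-0.1136


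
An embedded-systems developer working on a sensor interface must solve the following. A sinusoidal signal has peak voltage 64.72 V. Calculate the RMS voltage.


RMS voltage for a sinusoidal waveform:
V_rms = V_peak / sqrt(2)
      = 64.72 / 1.414214
      = 45.764 V

45.764 V


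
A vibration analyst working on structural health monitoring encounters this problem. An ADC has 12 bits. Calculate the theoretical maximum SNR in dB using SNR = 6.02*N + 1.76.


Theoretical SNR for a full-scale sinusoid:
SNR = 6.02 * N + 1.76
    = 6.02 * 12 + 1.76
    = 72.24 + 1.76
    = 74.0 dB

74.0 dB


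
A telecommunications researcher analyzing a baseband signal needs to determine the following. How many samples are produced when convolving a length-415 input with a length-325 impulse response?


Linear convolution output length:
L = N + M - 1
  = 415 + 325 - 1
  = 739 samples

739


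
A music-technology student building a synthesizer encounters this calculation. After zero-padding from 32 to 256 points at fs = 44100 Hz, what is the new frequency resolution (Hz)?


Frequency resolution after zero-padding:
N_padded = 32 * 8 = 256
df = fs / N_padded
   = 44100 / 256
   = 172.2656 Hz

172.2656 Hz


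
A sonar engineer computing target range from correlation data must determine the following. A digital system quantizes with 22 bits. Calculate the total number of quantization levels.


Number of quantization levels = 2^N
= 2^22
= 4194304

4194304


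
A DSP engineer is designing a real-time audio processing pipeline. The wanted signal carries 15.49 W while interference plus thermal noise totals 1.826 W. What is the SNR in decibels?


SNR in decibels:
SNR = 10 * log10(Ps / Pn)
    = 10 * log10(15.49 / 1.826)
    = 10 * log10(8.483)
    = 10 * 0.9286
    = 9.29 dB

9.29 dB


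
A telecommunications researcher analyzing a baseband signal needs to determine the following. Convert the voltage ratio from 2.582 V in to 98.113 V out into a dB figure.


Voltage gain in dB:
G = 20 * log10(Vout / Vin)
  = 20 * log10(98.113 / 2.582)
  = 20 * log10(37.998838)
  = 20 * 1.57977
  = 31.6 dB

31.6 dB


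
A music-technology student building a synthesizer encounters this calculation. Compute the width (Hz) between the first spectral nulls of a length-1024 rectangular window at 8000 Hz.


Main lobe width for a rectangular window:
Width = 2 * fs / N
      = 2 * 8000 / 1024
      = 16000 / 1024
      = 15.625 Hz

15.625 Hz


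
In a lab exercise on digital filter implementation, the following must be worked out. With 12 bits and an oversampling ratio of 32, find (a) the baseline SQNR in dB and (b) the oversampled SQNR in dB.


Step 1 — baseline SQNR at Nyquist:
SQNR_base = 6.02*N + 1.76
          = 6.02*12 + 1.76
          = 74.0 dB

Step 2 — oversampling processing gain:
G = 10*log10(OSR) = 10*log10(32) = 15.05 dB

Step 3 — total:
SQNR_total = 74.0 + 15.05 = 89.05 dB

Base SQNR = 74.0 dB; oversampled SQNR = 89.05 dB


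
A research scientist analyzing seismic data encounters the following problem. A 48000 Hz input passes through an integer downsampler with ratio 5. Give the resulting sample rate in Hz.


Decimation reduces the sample rate:
fs_out = fs_in / M
       = 48000 / 5
       = 9600.0 Hz

9600.0 Hz


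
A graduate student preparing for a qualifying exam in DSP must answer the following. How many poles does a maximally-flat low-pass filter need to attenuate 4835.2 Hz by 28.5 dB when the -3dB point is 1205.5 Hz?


Butterworth filter order formula:
n = log10(10^(A/10) - 1) / (2 * log10(f_stop/f_pass))
10^(28.5/10) - 1 = 706.9458
f_stop/f_pass = 4835.2 / 1205.5 = 4.0109
n = 2.3617 -> ceil = 3

3


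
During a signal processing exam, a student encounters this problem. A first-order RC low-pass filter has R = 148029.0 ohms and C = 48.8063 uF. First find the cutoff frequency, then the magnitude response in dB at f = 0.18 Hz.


Step 1 — cutoff frequency:
fc = 1 / (2*pi*R*C)
C = 48.8063 uF = 4.88063e-05 F
fc = 1 / (2*pi*148029.0*4.88063e-05)
   = 0.0220291 Hz

Step 2 — magnitude at f = 0.18 Hz:
|H(f)| = 1 / sqrt(1 + (f/fc)^2)
f/fc = 0.18 / 0.0220291 = 8.17101
|H| = 1 / sqrt(1 + 66.765404) = 0.1214775
|H|_dB = 20*log10(0.1214775) = -18.31 dB

fc = 0.0220291 Hz; |H(0.18 Hz)| = -18.31 dB


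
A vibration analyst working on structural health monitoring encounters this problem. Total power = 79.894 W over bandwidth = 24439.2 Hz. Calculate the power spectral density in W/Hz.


Power spectral density:
PSD = P / BW
    = 79.894 / 24439.2
    = 0.00326909 W/Hz

0.00326909 W/Hz


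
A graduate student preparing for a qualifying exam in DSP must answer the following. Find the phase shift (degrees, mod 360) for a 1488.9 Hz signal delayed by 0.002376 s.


Phase shift from frequency and time delay:
phi = 360 * f * t_delay
    = 360 * 1488.9 * 0.002376
    = 1273.55 degrees
    mod 360 = 193.55 degrees

193.55 degrees


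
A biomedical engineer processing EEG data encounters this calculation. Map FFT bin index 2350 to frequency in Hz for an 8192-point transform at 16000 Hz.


Frequency of DFT bin k:
f_k = k * fs / N
    = 2350 * 16000 / 8192
    = 37600000 / 8192
    = 4589.844 Hz

4589.844 Hz


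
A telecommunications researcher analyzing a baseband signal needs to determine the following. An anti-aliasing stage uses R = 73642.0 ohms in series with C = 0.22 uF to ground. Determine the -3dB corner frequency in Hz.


Cutoff frequency of a first-order RC filter:
fc = 1 / (2 * pi * R * C)
C = 0.22 uF = 2.2e-07 F
fc = 1 / (2 * pi * 73642.0 * 2.2e-07)
   = 1 / 0.10179539312609
   = 9.823627 Hz

9.823627 Hz


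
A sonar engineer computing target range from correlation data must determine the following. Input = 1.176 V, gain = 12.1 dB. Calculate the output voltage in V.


Output voltage from dB gain:
V_out = V_in * 10^(gain_dB / 20)
      = 1.176 * 10^(12.1 / 20)
      = 1.176 * 4.02717
      = 4.736 V

4.736 V


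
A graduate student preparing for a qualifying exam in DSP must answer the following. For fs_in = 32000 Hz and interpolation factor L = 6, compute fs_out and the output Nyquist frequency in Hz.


Step 1 — output sample rate after interpolation by L:
fs_out = L * fs_in = 6 * 32000 = 192000 Hz

Step 2 — Nyquist frequency of the output stream:
f_Nyq = fs_out / 2 = 192000 / 2 = 96000.0 Hz

fs_out = 192000 Hz; f_Nyquist = 96000.0 Hz


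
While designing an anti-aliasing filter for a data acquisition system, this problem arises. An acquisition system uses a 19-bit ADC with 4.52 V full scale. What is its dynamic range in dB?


Dynamic range from full-scale to LSB:
V_min = V_max / 2^bits = 4.52 / 2^19
DR = 20 * log10(V_max / V_min)
   = 20 * log10(2^19)
   = 20 * 19 * log10(2)
   = 114.39 dB

114.39 dB


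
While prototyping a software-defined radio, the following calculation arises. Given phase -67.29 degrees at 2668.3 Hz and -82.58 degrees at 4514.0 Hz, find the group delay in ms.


Group delay from phase difference:
tau = -d(phi)/d(omega)
d(phi) = -15.29 deg = -0.266861 rad
d(omega) = 2*pi*(4514.0 - 2668.3) = 11596.8751 rad/s
tau = -(-0.266861) / 11596.8751
    = 0.023 ms

0.023 ms


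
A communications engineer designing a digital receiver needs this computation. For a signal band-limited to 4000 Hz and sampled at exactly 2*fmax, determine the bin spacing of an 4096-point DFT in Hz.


Step 1 — Nyquist sampling rate:
fs = 2 * fmax = 2 * 4000 = 8000 Hz

Step 2 — DFT bin spacing:
df = fs / N = 8000 / 4096 = 1.9531 Hz

1.9531 Hz


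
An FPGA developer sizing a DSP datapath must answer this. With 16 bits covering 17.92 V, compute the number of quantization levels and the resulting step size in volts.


Step 1 — number of quantization levels:
L = 2^N = 2^16 = 65536

Step 2 — LSB step size:
delta = Vfs / L
      = 17.92 / 65536
      = 0.00027344 V

Levels = 65536; step size = 0.00027344 V


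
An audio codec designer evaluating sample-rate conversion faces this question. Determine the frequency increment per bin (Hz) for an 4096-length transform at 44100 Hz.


DFT frequency resolution:
df = fs / N
   = 44100 / 4096
   = 10.7666 Hz

10.7666 Hz


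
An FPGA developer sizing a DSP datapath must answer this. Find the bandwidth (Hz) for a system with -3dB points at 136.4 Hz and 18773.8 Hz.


Bandwidth is the difference of -3dB frequencies:
BW = f_high - f_low
   = 18773.8 - 136.4
   = 18637.4 Hz

18637.4 Hz


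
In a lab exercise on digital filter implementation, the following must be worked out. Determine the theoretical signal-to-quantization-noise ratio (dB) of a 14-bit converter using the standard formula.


Theoretical SNR for a full-scale sinusoid:
SNR = 6.02 * N + 1.76
    = 6.02 * 14 + 1.76
    = 84.28 + 1.76
    = 86.04 dB

86.04 dB


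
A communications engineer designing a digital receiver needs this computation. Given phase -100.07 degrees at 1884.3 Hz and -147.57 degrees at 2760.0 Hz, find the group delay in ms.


Group delay from phase difference:
tau = -d(phi)/d(omega)
d(phi) = -47.5 deg = -0.829031 rad
d(omega) = 2*pi*(2760.0 - 1884.3) = 5502.1854 rad/s
tau = -(-0.829031) / 5502.1854
    = 0.1507 ms

0.1507 ms


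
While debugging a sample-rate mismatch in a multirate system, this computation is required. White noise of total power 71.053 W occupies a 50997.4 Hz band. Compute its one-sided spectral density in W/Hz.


Power spectral density:
PSD = P / BW
    = 71.053 / 50997.4
    = 0.00139327 W/Hz

0.00139327 W/Hz


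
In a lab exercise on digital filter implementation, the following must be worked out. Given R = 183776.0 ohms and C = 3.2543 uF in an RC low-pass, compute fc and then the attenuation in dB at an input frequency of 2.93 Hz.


Step 1 — cutoff frequency:
fc = 1 / (2*pi*R*C)
C = 3.2543 uF = 3.2543e-06 F
fc = 1 / (2*pi*183776.0*3.2543e-06)
   = 0.266118 Hz

Step 2 — magnitude at f = 2.93 Hz:
|H(f)| = 1 / sqrt(1 + (f/fc)^2)
f/fc = 2.93 / 0.266118 = 11.010153
|H| = 1 / sqrt(1 + 121.223469) = 0.0904529
|H|_dB = 20*log10(0.0904529) = -20.87 dB

fc = 0.266118 Hz; |H(2.93 Hz)| = -20.87 dB


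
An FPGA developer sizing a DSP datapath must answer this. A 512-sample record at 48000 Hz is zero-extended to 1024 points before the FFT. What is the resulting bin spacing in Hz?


Frequency resolution after zero-padding:
N_padded = 512 * 2 = 1024
df = fs / N_padded
   = 48000 / 1024
   = 46.875 Hz

46.875 Hz


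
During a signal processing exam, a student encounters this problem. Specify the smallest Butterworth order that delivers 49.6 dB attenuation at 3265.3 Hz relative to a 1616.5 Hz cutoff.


Butterworth filter order formula:
n = log10(10^(A/10) - 1) / (2 * log10(f_stop/f_pass))
10^(49.6/10) - 1 = 91200.0839
f_stop/f_pass = 3265.3 / 1616.5 = 2.02
n = 8.1219 -> ceil = 9

9


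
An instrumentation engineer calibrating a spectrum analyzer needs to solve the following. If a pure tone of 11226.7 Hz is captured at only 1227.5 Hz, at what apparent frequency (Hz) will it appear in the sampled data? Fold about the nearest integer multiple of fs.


Compute the nearest integer multiple of fs to the signal:
n = round(11226.7 / 1227.5) = 9
f_alias = |11226.7 - 9 * 1227.5|
        = |11226.7 - 11047.5|
        = 179.2 Hz

179.2


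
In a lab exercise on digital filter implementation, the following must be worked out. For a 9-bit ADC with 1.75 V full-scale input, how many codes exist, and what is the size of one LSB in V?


Step 1 — number of quantization levels:
L = 2^N = 2^9 = 512

Step 2 — LSB step size:
delta = Vfs / L
      = 1.75 / 512
      = 0.00341797 V

Levels = 512; step size = 0.00341797 V


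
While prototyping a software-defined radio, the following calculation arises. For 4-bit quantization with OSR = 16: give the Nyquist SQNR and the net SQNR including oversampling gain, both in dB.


Step 1 — baseline SQNR at Nyquist:
SQNR_base = 6.02*N + 1.76
          = 6.02*4 + 1.76
          = 25.84 dB

Step 2 — oversampling processing gain:
G = 10*log10(OSR) = 10*log10(16) = 12.04 dB

Step 3 — total:
SQNR_total = 25.84 + 12.04 = 37.88 dB

Base SQNR = 25.84 dB; oversampled SQNR = 37.88 dB


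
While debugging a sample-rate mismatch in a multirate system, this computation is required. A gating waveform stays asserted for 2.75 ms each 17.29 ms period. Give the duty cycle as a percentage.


Duty cycle as a percentage:
DC = (t_on / T) * 100
   = (2.75 / 17.29) * 100
   = 0.159051 * 100
   = 15.91 %

15.91 %


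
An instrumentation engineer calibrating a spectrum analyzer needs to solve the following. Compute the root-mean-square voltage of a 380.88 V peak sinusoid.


RMS voltage for a sinusoidal waveform:
V_rms = V_peak / sqrt(2)
      = 380.88 / 1.414214
      = 269.323 V

269.323 V


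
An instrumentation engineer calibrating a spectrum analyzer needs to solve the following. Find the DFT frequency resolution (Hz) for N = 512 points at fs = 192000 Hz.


DFT frequency resolution:
df = fs / N
   = 192000 / 512
   = 375.0 Hz

375.0 Hz


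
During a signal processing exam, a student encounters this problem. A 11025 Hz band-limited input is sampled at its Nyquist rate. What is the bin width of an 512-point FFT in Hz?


Step 1 — Nyquist sampling rate:
fs = 2 * fmax = 2 * 11025 = 22050 Hz

Step 2 — DFT bin spacing:
df = fs / N = 22050 / 512 = 43.0664 Hz

43.0664 Hz


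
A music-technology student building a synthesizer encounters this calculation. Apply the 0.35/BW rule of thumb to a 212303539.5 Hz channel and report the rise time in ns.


Rise time from bandwidth relationship:
tr = 0.35 / BW
   = 0.35 / 212303539.5
   = 1.648582971e-09 s
   = 1.6486 ns

1.6486 ns


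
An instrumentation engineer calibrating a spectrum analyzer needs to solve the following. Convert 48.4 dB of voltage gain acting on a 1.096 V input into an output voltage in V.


Output voltage from dB gain:
V_out = V_in * 10^(gain_dB / 20)
      = 1.096 * 10^(48.4 / 20)
      = 1.096 * 263.026799
      = 288.2774 V

288.2774 V


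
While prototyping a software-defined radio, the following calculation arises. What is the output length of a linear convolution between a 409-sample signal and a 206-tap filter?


Linear convolution output length:
L = N + M - 1
  = 409 + 206 - 1
  = 614 samples

614


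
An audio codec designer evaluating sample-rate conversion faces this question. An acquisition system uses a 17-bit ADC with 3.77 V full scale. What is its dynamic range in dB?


Dynamic range from full-scale to LSB:
V_min = V_max / 2^bits = 3.77 / 2^17
DR = 20 * log10(V_max / V_min)
   = 20 * log10(2^17)
   = 20 * 17 * log10(2)
   = 102.35 dB

102.35 dB


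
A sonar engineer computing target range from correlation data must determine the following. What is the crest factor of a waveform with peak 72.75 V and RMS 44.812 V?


Crest factor is the ratio of peak to RMS:
CF = V_peak / V_rms
   = 72.75 / 44.812
   = 1.6234

1.6234


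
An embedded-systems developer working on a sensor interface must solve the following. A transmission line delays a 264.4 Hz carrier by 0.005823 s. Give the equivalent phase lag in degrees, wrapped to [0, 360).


Phase shift from frequency and time delay:
phi = 360 * f * t_delay
    = 360 * 264.4 * 0.005823
    = 554.26 degrees
    mod 360 = 194.26 degrees

194.26 degrees


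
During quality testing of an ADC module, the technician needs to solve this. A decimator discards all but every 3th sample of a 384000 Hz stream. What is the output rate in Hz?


Decimation reduces the sample rate:
fs_out = fs_in / M
       = 384000 / 3
       = 128000.0 Hz

128000.0 Hz


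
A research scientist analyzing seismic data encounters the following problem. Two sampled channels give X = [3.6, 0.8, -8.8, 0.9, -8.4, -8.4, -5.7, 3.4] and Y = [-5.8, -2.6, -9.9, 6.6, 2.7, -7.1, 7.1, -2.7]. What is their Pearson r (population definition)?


Pearson correlation coefficient (population):
r = cov(X,Y) / (std(X) * std(Y))
Mean X = -2.825, Mean Y = -1.4625
Cov(X,Y) = 3.044688
Std(X) = 5.162061, Std(Y) = 5.918813
r = 0.0997

0.0997


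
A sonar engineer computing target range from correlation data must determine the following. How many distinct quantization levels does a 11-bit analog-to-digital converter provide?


Number of quantization levels = 2^N
= 2^11
= 2048

2048


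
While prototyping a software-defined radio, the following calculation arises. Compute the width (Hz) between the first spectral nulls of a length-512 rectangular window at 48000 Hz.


Main lobe width for a rectangular window:
Width = 2 * fs / N
      = 2 * 48000 / 512
      = 96000 / 512
      = 187.5 Hz

187.5 Hz


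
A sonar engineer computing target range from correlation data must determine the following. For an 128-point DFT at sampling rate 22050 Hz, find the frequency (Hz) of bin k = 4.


Frequency of DFT bin k:
f_k = k * fs / N
    = 4 * 22050 / 128
    = 88200 / 128
    = 689.062 Hz

689.062 Hz


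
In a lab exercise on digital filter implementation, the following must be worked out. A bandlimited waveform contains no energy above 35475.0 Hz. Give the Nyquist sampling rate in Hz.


The Nyquist rate is twice the maximum frequency component.
fs_min = 2 * fmax
      = 2 * 35475.0
      = 70950.0 Hz

70950.0


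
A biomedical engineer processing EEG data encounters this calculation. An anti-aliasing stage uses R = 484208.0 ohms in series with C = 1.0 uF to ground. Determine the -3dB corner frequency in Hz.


Cutoff frequency of a first-order RC filter:
fc = 1 / (2 * pi * R * C)
C = 1.0 uF = 1e-06 F
fc = 1 / (2 * pi * 484208.0 * 1e-06)
   = 1 / 3.0423685912188
   = 0.328691 Hz

0.328691 Hz


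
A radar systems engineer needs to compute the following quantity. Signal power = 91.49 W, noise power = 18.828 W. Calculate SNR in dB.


SNR in decibels:
SNR = 10 * log10(Ps / Pn)
    = 10 * log10(91.49 / 18.828)
    = 10 * log10(4.8593)
    = 10 * 0.6866
    = 6.87 dB

6.87 dB


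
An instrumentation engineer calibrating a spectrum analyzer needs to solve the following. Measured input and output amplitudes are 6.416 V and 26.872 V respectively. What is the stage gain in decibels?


Voltage gain in dB:
G = 20 * log10(Vout / Vin)
  = 20 * log10(26.872 / 6.416)
  = 20 * log10(4.188279)
  = 20 * 0.622036
  = 12.44 dB

12.44 dB


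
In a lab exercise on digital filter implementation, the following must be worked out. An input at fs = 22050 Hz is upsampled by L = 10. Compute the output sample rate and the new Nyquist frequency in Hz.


Step 1 — output sample rate after interpolation by L:
fs_out = L * fs_in = 10 * 22050 = 220500 Hz

Step 2 — Nyquist frequency of the output stream:
f_Nyq = fs_out / 2 = 220500 / 2 = 110250.0 Hz

fs_out = 220500 Hz; f_Nyquist = 110250.0 Hz


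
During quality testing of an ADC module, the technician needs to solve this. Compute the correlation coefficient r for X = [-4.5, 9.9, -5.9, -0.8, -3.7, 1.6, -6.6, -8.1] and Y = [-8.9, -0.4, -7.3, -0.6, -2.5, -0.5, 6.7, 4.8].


Pearson correlation coefficient (population):
r = cov(X,Y) / (std(X) * std(Y))
Mean X = -2.2625, Mean Y = -1.0875
Cov(X,Y) = -1.836719
Std(X) = 5.456404, Std(Y) = 4.974796
r = -0.0677

-0.0677


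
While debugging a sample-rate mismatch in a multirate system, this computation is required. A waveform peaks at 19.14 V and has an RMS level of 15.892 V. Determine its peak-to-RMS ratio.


Crest factor is the ratio of peak to RMS:
CF = V_peak / V_rms
   = 19.14 / 15.892
   = 1.2044

1.2044


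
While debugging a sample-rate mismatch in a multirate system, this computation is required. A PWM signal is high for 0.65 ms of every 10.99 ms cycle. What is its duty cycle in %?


Duty cycle as a percentage:
DC = (t_on / T) * 100
   = (0.65 / 10.99) * 100
   = 0.059145 * 100
   = 5.91 %

5.91 %


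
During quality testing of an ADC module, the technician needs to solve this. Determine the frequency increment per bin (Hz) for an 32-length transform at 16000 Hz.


DFT frequency resolution:
df = fs / N
   = 16000 / 32
   = 500.0 Hz

500.0 Hz


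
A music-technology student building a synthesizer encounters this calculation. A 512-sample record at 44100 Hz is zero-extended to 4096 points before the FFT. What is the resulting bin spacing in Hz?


Frequency resolution after zero-padding:
N_padded = 512 * 8 = 4096
df = fs / N_padded
   = 44100 / 4096
   = 10.7666 Hz

10.7666 Hz


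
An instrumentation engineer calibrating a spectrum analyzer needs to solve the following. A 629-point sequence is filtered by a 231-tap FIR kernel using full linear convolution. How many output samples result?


Linear convolution output length:
L = N + M - 1
  = 629 + 231 - 1
  = 859 samples

859


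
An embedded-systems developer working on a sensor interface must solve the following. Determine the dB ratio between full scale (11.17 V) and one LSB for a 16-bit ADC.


Dynamic range from full-scale to LSB:
V_min = V_max / 2^bits = 11.17 / 2^16
DR = 20 * log10(V_max / V_min)
   = 20 * log10(2^16)
   = 20 * 16 * log10(2)
   = 96.33 dB

96.33 dB


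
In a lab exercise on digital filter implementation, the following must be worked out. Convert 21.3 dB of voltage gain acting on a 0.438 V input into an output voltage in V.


Output voltage from dB gain:
V_out = V_in * 10^(gain_dB / 20)
      = 0.438 * 10^(21.3 / 20)
      = 0.438 * 11.614486
      = 5.0871 V

5.0871 V


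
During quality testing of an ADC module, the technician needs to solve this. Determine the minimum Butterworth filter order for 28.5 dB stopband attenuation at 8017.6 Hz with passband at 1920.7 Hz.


Butterworth filter order formula:
n = log10(10^(A/10) - 1) / (2 * log10(f_stop/f_pass))
10^(28.5/10) - 1 = 706.9458
f_stop/f_pass = 8017.6 / 1920.7 = 4.1743
n = 2.2957 -> ceil = 3

3


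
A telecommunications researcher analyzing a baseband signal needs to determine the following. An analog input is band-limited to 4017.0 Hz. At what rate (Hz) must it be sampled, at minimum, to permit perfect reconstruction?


The Nyquist rate is twice the maximum frequency component.
fs_min = 2 * fmax
      = 2 * 4017.0
      = 8034.0 Hz

8034.0


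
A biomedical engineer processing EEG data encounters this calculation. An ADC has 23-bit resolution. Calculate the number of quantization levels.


Number of quantization levels = 2^N
= 2^23
= 8388608

8388608


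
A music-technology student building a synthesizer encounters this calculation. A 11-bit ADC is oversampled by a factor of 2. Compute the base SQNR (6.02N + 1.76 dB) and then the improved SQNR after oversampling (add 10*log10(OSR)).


Step 1 — baseline SQNR at Nyquist:
SQNR_base = 6.02*N + 1.76
          = 6.02*11 + 1.76
          = 67.98 dB

Step 2 — oversampling processing gain:
G = 10*log10(OSR) = 10*log10(2) = 3.01 dB

Step 3 — total:
SQNR_total = 67.98 + 3.01 = 70.99 dB

Base SQNR = 67.98 dB; oversampled SQNR = 70.99 dB


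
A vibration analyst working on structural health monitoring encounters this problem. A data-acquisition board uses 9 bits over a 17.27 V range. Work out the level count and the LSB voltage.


Step 1 — number of quantization levels:
L = 2^N = 2^9 = 512

Step 2 — LSB step size:
delta = Vfs / L
      = 17.27 / 512
      = 0.03373047 V

Levels = 512; step size = 0.03373047 V


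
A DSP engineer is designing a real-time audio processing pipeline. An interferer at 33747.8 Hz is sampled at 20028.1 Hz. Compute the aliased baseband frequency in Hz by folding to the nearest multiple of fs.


Compute the nearest integer multiple of fs to the signal:
n = round(33747.8 / 20028.1) = 2
f_alias = |33747.8 - 2 * 20028.1|
        = |33747.8 - 40056.2|
        = 6308.4 Hz

6308.4


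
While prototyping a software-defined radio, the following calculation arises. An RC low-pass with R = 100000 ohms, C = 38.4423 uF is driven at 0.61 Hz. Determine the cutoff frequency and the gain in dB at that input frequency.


Step 1 — cutoff frequency:
fc = 1 / (2*pi*R*C)
C = 38.4423 uF = 3.84423e-05 F
fc = 1 / (2*pi*100000*3.84423e-05)
   = 0.041401 Hz

Step 2 — magnitude at f = 0.61 Hz:
|H(f)| = 1 / sqrt(1 + (f/fc)^2)
f/fc = 0.61 / 0.041401 = 14.733944
|H| = 1 / sqrt(1 + 217.089106) = 0.0677147
|H|_dB = 20*log10(0.0677147) = -23.39 dB

fc = 0.041401 Hz; |H(0.61 Hz)| = -23.39 dB


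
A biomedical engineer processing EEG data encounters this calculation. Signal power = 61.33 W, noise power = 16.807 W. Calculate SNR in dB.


SNR in decibels:
SNR = 10 * log10(Ps / Pn)
    = 10 * log10(61.33 / 16.807)
    = 10 * log10(3.6491)
    = 10 * 0.5622
    = 5.62 dB

5.62 dB


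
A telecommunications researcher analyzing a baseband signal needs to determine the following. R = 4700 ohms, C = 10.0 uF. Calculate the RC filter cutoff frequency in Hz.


Cutoff frequency of a first-order RC filter:
fc = 1 / (2 * pi * R * C)
C = 10.0 uF = 1e-05 F
fc = 1 / (2 * pi * 4700 * 1e-05)
   = 1 / 0.29530970943744
   = 3.386275 Hz

3.386275 Hz


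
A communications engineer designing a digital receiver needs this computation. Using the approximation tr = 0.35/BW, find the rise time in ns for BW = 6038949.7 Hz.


Rise time from bandwidth relationship:
tr = 0.35 / BW
   = 0.35 / 6038949.7
   = 5.795709807e-08 s
   = 57.9571 ns

57.9571 ns


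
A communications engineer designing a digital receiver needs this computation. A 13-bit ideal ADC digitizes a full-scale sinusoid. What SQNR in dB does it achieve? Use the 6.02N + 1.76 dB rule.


Theoretical SNR for a full-scale sinusoid:
SNR = 6.02 * N + 1.76
    = 6.02 * 13 + 1.76
    = 78.26 + 1.76
    = 80.02 dB

80.02 dB


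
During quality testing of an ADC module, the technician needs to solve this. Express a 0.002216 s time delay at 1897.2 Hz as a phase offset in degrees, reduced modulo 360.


Phase shift from frequency and time delay:
phi = 360 * f * t_delay
    = 360 * 1897.2 * 0.002216
    = 1513.51 degrees
    mod 360 = 73.51 degrees

73.51 degrees


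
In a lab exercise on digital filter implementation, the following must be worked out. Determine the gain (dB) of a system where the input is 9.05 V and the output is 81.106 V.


Voltage gain in dB:
G = 20 * log10(Vout / Vin)
  = 20 * log10(81.106 / 9.05)
  = 20 * log10(8.961989)
  = 20 * 0.952404
  = 19.05 dB

19.05 dB


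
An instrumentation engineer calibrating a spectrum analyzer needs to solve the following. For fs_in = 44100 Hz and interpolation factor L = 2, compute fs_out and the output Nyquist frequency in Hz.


Step 1 — output sample rate after interpolation by L:
fs_out = L * fs_in = 2 * 44100 = 88200 Hz

Step 2 — Nyquist frequency of the output stream:
f_Nyq = fs_out / 2 = 88200 / 2 = 44100.0 Hz

fs_out = 88200 Hz; f_Nyquist = 44100.0 Hz


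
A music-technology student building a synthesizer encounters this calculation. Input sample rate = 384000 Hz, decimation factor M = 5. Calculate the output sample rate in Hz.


Decimation reduces the sample rate:
fs_out = fs_in / M
       = 384000 / 5
       = 76800.0 Hz

76800.0 Hz


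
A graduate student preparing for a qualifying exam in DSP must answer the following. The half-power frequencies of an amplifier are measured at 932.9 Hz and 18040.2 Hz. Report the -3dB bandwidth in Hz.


Bandwidth is the difference of -3dB frequencies:
BW = f_high - f_low
   = 18040.2 - 932.9
   = 17107.3 Hz

17107.3 Hz


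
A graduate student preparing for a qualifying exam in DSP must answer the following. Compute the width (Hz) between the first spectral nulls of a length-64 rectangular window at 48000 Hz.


Main lobe width for a rectangular window:
Width = 2 * fs / N
      = 2 * 48000 / 64
      = 96000 / 64
      = 1500.0 Hz

1500.0 Hz


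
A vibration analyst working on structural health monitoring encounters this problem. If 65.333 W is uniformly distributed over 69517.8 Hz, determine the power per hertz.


Power spectral density:
PSD = P / BW
    = 65.333 / 69517.8
    = 0.0009398 W/Hz

0.0009398 W/Hz


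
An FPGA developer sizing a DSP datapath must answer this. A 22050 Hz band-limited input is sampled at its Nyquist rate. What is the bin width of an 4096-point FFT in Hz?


Step 1 — Nyquist sampling rate:
fs = 2 * fmax = 2 * 22050 = 44100 Hz

Step 2 — DFT bin spacing:
df = fs / N = 44100 / 4096 = 10.7666 Hz

10.7666 Hz


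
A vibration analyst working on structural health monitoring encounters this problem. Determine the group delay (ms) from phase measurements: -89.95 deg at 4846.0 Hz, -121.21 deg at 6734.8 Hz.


Group delay from phase difference:
tau = -d(phi)/d(omega)
d(phi) = -31.26 deg = -0.54559 rad
d(omega) = 2*pi*(6734.8 - 4846.0) = 11867.6804 rad/s
tau = -(-0.54559) / 11867.6804
    = 0.046 ms

0.046 ms
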